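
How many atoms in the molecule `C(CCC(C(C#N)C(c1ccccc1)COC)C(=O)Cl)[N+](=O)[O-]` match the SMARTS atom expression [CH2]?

4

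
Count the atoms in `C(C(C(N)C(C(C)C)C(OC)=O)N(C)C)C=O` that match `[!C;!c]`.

5

The query [!C;!c] means: neither aliphatic nor aromatic carbon — same as [!#6].
Check the 17 heavy atoms by environment: 12× C → no; 3× O → match; 2× N → match.
Summing the matching environments: 3 + 2 = 5 matching atoms.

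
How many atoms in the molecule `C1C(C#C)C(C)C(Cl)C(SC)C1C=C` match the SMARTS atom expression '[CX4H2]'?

The query [CX4H2] means: sp3 carbon (X4) with exactly two hydrogens.
Check the 14 heavy atoms by environment: 1× C (H2, X4) → match; 5× C (H1, X4) → no; 1× C (H0, X2) → no; 1× C (H1, X2) → no; 1× C (H1, X3) → no; 1× C (H2, X3) → no; 2× C (H3, X4) → no; 1× S (H0, X2) → no; 1× Cl (H0, X1) → no.
That gives 1 matching atom.

1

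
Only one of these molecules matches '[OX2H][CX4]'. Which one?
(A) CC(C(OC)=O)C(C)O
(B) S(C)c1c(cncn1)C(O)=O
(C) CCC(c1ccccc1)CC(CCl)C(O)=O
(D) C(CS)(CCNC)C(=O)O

[OX2H][CX4] describes a hydroxyl oxygen bound to an sp3 (X4) carbon (an aliphatic alcohol).
(A) contains a hydroxyl group (-OH), which satisfies every atom and bond constraint.
(B) has a carboxylic acid group (-C(=O)OH) but the -OH is on a CX3 carbonyl carbon, not a CX4 carbon.
(C) has a carboxylic acid group (-C(=O)OH) but the -OH is on a CX3 carbonyl carbon, not a CX4 carbon.
(D) has a carboxylic acid group (-C(=O)OH) but the -OH is on a CX3 carbonyl carbon, not a CX4 carbon.
So the answer is (A).

A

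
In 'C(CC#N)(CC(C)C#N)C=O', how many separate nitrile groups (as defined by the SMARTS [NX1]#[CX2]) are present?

[NX1]#[CX2] is the SMARTS for a nitrile: a nitrogen triple-bonded to a two-connected carbon.
The molecule carries 2 separate instances of a nitrile (-C#N) meeting every constraint; each maps to a distinct set of atoms, giving 2 matches.

2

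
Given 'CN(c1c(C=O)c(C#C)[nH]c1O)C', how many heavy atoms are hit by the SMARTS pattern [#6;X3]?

The query [#6;X3] means: any carbon (aromatic or not) with three total connections.
Check the 13 heavy atoms by environment: 1× n (aromatic, X3) → no; 4× c (aromatic, X3) → match; 1× C (X3) → match; 1× O (X1) → no; 1× N (X3) → no; 2× C (X4) → no; 1× O (X2) → no; 2× C (X2) → no.
Summing the matching environments: 4 + 1 = 5 matching atoms.

5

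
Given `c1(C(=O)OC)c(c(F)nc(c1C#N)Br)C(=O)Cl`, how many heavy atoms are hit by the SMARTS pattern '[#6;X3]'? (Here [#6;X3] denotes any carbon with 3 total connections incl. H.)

7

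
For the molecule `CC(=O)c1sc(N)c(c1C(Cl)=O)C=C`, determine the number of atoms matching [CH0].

2

The query [CH0] means: aliphatic carbon with no attached hydrogen.
Check the 14 heavy atoms by environment: 1× s (aromatic, H0) → no; 4× c (aromatic, H0) → no; 1× N (H2) → no; 2× C (H0) → match; 2× O (H0) → no; 1× Cl (H0) → no; 1× C (H1) → no; 1× C (H2) → no; 1× C (H3) → no.
That gives 2 matching atoms.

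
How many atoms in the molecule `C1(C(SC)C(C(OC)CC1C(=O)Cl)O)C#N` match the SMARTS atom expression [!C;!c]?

6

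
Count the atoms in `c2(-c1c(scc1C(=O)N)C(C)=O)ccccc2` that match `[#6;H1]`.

The query [#6;H1] means: any carbon bearing exactly one hydrogen.
Check the 17 heavy atoms by environment: 1× s (aromatic, H0) → no; 4× c (aromatic, H0) → no; 6× c (aromatic, H1) → match; 2× C (H0) → no; 2× O (H0) → no; 1× N (H2) → no; 1× C (H3) → no.
That gives 6 matching atoms.

6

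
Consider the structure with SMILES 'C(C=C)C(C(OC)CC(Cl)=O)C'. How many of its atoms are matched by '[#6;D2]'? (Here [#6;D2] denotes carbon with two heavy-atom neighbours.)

3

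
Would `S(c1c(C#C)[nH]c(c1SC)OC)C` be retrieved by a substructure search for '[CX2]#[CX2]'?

The pattern [CX2]#[CX2] describes a carbon-carbon triple bond — an alkyne.
The molecule carries an ethynyl group (-C#CH), whose atoms satisfy every constraint of the query, so the pattern matches.

Yes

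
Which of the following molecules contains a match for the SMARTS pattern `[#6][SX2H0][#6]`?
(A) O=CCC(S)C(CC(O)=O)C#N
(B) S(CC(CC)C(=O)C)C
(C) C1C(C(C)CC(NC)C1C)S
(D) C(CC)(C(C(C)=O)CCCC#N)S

B

[#6][SX2H0][#6] describes an aliphatic sulfur bridging two carbons with no H on the sulfur (a thioether).
(A) has a thiol (-SH) but the sulfur has H1, not H0 bridging two carbons.
(B) contains a methylthio ether (-SCH3), which satisfies every atom and bond constraint.
(C) has a thiol (-SH) but the sulfur has H1, not H0 bridging two carbons.
(D) has a thiol (-SH) but the sulfur has H1, not H0 bridging two carbons.
So the answer is (B).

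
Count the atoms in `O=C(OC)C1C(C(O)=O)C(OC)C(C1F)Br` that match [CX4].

7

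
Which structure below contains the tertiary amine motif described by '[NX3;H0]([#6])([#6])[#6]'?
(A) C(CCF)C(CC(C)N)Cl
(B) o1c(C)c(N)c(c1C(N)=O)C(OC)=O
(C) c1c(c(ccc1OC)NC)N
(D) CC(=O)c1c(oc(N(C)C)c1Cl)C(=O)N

D

[NX3;H0]([#6])([#6])[#6] describes a trivalent nitrogen with no H, bonded to three carbons (a tertiary amine).
(A) has a primary amino group (-NH2) but the nitrogen has H2, not H0 with three carbons.
(B) has a primary amino group (-NH2) but the nitrogen has H2, not H0 with three carbons.
(C) has a primary amino group (-NH2) but the nitrogen has H2, not H0 with three carbons.
(D) contains a dimethylamino group (-N(CH3)2), which satisfies every atom and bond constraint.
So the answer is (D).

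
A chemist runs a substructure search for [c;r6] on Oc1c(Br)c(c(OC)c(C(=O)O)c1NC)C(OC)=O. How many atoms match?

The query [c;r6] means: aromatic carbon that belongs to a six-membered ring.
Check the 19 heavy atoms by environment: 6× c (aromatic, in 6-ring) → match; 6× O (acyclic) → no; 5× C (acyclic) → no; 1× Br (acyclic) → no; 1× N (acyclic) → no.
That gives 6 matching atoms.

6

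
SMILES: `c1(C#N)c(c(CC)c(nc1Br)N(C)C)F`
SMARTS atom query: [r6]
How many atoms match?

6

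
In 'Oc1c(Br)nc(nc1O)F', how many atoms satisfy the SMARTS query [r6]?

The query [r6] means: r6 matches atoms in a six-membered ring.
Check the 10 heavy atoms by environment: 2× n (aromatic, in 6-ring) → match; 4× c (aromatic, in 6-ring) → match; 1× F (acyclic) → no; 1× Br (acyclic) → no; 2× O (acyclic) → no.
Summing the matching environments: 2 + 4 = 6 matching atoms.

6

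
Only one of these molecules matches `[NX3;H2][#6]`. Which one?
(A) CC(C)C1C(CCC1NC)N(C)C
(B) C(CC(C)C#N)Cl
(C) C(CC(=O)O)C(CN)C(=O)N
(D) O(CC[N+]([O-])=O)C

[NX3;H2][#6] describes a trivalent nitrogen with two H attached to carbon (a primary amine).
(A) has an N-methylamino group (-NHCH3) but the nitrogen bears two carbons and only one H (H1), not H2.
(B) has a nitrile (-C#N) but the nitrogen is NX1 (triple-bonded), not NX3 with two H.
(C) contains a primary amino group (-NH2), which satisfies every atom and bond constraint.
(D) has a nitro group (-[N+](=O)[O-]) but the nitrogen is [N+] with no H, not NX3H2.
So the answer is (C).

C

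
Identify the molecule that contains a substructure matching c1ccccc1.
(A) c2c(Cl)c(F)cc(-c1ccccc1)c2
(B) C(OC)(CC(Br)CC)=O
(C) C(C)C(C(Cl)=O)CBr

A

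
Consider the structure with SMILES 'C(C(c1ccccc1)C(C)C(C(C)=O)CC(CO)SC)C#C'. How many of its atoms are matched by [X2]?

The query [X2] means: any atom with exactly two total connections (bonds + H).
Check the 22 heavy atoms by environment: 10× C (X4) → no; 1× S (X2) → match; 6× c (aromatic, X3) → no; 1× O (X2) → match; 2× C (X2) → match; 1× C (X3) → no; 1× O (X1) → no.
Summing the matching environments: 1 + 1 + 2 = 4 matching atoms.

4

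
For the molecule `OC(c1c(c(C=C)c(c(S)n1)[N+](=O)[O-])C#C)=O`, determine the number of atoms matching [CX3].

3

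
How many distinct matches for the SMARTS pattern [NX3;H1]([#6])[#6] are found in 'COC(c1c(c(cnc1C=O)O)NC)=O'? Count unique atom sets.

1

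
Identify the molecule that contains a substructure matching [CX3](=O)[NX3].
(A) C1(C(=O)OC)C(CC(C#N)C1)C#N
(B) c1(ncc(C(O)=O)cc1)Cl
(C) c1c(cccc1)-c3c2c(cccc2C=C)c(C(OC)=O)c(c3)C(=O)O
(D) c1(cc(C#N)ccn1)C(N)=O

D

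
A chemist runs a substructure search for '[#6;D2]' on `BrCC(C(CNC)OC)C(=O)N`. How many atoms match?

2

The query [#6;D2] means: any carbon bonded to exactly two heavy atoms.
Check the 12 heavy atoms by environment: 2× C (D2) → match; 3× C (D3) → no; 1× Br (D1) → no; 1× O (D1) → no; 1× N (D1) → no; 1× N (D2) → no; 2× C (D1) → no; 1× O (D2) → no.
That gives 2 matching atoms.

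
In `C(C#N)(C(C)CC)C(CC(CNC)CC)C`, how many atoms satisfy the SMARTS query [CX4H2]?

The query [CX4H2] means: sp3 carbon (X4) with exactly two hydrogens.
Check the 16 heavy atoms by environment: 4× C (H2, X4) → match; 4× C (H1, X4) → no; 5× C (H3, X4) → no; 1× C (H0, X2) → no; 1× N (H0, X1) → no; 1× N (H1, X3) → no.
That gives 4 matching atoms.

4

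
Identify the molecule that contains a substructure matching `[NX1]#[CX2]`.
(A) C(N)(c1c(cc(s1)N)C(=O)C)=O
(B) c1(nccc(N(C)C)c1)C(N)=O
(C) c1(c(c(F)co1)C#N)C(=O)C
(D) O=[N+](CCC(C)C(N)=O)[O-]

C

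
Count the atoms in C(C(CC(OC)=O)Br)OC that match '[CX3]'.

1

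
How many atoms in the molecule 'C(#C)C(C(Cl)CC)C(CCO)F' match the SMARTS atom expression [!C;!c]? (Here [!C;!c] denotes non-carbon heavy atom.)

3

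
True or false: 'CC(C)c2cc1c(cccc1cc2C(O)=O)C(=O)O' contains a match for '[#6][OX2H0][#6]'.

The pattern [#6][OX2H0][#6] describes an aliphatic oxygen bridging two carbons with no H on the oxygen — an ether.
The closest candidate here is a carboxylic acid group (-C(=O)OH), but the -OH oxygen has H1; the =O is OX1, not OX2. No other fragment satisfies the full query, so there is no match.

False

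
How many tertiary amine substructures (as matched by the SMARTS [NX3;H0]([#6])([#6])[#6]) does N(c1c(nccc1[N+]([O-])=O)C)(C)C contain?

1

[NX3;H0]([#6])([#6])[#6] is the SMARTS for a tertiary amine: a trivalent nitrogen with no H, bonded to three carbons.
Exactly one fragment in the molecule meets all constraints, giving 1 match.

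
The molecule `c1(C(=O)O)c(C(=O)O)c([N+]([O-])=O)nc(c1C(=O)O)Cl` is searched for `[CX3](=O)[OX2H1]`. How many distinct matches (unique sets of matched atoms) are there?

3

[CX3](=O)[OX2H1] is the SMARTS for a carboxylic acid: an sp2 carbon double-bonded to O and single-bonded to an -OH oxygen.
The molecule carries 3 separate instances of a carboxylic acid group (-C(=O)OH) meeting every constraint; each maps to a distinct set of atoms, giving 3 matches.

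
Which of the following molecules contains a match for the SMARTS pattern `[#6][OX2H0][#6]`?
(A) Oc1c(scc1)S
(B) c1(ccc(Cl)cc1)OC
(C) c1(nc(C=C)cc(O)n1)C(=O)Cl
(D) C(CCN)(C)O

[#6][OX2H0][#6] describes an aliphatic oxygen bridging two carbons with no H on the oxygen (an ether).
(A) has a hydroxyl group (-OH) but the oxygen has H1, not H0 bridging two carbons.
(B) contains a methoxy ether (-OCH3), which satisfies every atom and bond constraint.
(C) has a hydroxyl group (-OH) but the oxygen has H1, not H0 bridging two carbons.
(D) has a hydroxyl group (-OH) but the oxygen has H1, not H0 bridging two carbons.
So the answer is (B).

B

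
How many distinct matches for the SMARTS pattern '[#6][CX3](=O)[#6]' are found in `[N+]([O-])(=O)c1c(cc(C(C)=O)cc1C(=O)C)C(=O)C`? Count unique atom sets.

[#6][CX3](=O)[#6] is the SMARTS for a ketone: a carbonyl carbon (no H) flanked by two carbons.
The molecule carries 3 separate instances of an acetyl/ketone group (-C(=O)CH3) meeting every constraint; each maps to a distinct set of atoms, giving 3 matches.

3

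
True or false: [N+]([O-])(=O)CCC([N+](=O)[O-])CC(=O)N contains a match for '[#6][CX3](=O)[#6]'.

The pattern [#6][CX3](=O)[#6] describes a carbonyl carbon (no H) flanked by two carbons — a ketone.
The closest candidate here is a primary amide (-C(=O)NH2), but one neighbour of the carbonyl carbon is N, not C. No other fragment satisfies the full query, so there is no match.

False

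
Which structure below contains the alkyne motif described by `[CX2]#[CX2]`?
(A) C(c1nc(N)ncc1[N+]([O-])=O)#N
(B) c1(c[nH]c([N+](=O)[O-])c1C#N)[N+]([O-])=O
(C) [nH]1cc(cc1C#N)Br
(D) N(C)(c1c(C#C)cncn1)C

D

[CX2]#[CX2] describes a carbon-carbon triple bond (an alkyne).
(A) has a nitrile (-C#N) but the triple bond is C#N, not C#C.
(B) has a nitrile (-C#N) but the triple bond is C#N, not C#C.
(C) has a nitrile (-C#N) but the triple bond is C#N, not C#C.
(D) contains an ethynyl group (-C#CH), which satisfies every atom and bond constraint.
So the answer is (D).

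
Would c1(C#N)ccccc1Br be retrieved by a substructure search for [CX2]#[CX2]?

The pattern [CX2]#[CX2] describes a carbon-carbon triple bond — an alkyne.
The closest candidate here is a nitrile (-C#N), but the triple bond is C#N, not C#C. No other fragment satisfies the full query, so there is no match.

No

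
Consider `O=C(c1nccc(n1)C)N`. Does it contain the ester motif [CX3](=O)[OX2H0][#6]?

The pattern [CX3](=O)[OX2H0][#6] describes a carbonyl carbon bonded to an oxygen that is itself bonded to carbon (no H on that O) — an ester.
The closest candidate here is a primary amide (-C(=O)NH2), but the carbonyl is bonded to N, not to an O-C linkage. No other fragment satisfies the full query, so there is no match.

No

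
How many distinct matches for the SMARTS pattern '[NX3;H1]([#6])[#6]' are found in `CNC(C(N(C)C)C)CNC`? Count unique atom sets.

2

[NX3;H1]([#6])[#6] is the SMARTS for a secondary amine: a trivalent nitrogen with one H, bonded to two carbons.
The molecule carries 2 separate instances of an N-methylamino group (-NHCH3) meeting every constraint; each maps to a distinct set of atoms, giving 2 matches.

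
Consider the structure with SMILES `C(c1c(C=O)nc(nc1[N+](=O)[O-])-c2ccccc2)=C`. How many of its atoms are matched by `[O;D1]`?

3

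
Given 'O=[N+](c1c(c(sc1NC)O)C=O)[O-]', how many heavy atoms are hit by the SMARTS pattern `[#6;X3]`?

5

The query [#6;X3] means: any carbon (aromatic or not) with three total connections.
Check the 13 heavy atoms by environment: 1× s (aromatic, X2) → no; 4× c (aromatic, X3) → match; 1× N (charge +1, X3) → no; 1× O (charge -1, X1) → no; 2× O (X1) → no; 1× N (X3) → no; 1× C (X4) → no; 1× O (X2) → no; 1× C (X3) → match.
Summing the matching environments: 4 + 1 = 5 matching atoms.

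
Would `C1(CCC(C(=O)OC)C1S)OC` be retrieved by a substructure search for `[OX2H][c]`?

No

The pattern [OX2H][c] describes a hydroxyl oxygen attached to an aromatic carbon — a phenol.
The closest candidate here is a methoxy ether (-OCH3), but the oxygen has H0, not H1. No other fragment satisfies the full query, so there is no match.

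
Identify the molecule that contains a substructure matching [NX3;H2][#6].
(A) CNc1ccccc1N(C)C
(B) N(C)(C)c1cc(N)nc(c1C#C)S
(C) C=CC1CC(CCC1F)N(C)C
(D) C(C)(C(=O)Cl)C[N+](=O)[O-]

B

[NX3;H2][#6] describes a trivalent nitrogen with two H attached to carbon (a primary amine).
(A) has an N-methylamino group (-NHCH3) but the nitrogen bears two carbons and only one H (H1), not H2.
(B) contains a primary amino group (-NH2), which satisfies every atom and bond constraint.
(C) has a dimethylamino group (-N(CH3)2) but the nitrogen has H0, not H2.
(D) has a nitro group (-[N+](=O)[O-]) but the nitrogen is [N+] with no H, not NX3H2.
So the answer is (B).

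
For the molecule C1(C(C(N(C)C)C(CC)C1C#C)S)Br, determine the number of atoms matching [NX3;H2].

0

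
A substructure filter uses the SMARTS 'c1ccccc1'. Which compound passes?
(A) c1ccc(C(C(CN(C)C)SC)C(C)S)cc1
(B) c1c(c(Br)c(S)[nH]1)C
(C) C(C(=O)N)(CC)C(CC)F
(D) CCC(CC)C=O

A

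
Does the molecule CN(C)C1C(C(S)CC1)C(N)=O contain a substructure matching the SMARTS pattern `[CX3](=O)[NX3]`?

Yes

The pattern [CX3](=O)[NX3] describes a carbonyl carbon bonded to a trivalent nitrogen — an amide.
The molecule carries a primary amide (-C(=O)NH2), whose atoms satisfy every constraint of the query, so the pattern matches.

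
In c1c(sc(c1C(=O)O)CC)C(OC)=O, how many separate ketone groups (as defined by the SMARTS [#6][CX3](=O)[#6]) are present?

[#6][CX3](=O)[#6] is the SMARTS for a ketone: a carbonyl carbon (no H) flanked by two carbons.
The molecule has a methyl-ester group (-C(=O)OCH3), but one neighbour of the carbonyl carbon is O, not C; nothing else fits, so there are 0 matches.

0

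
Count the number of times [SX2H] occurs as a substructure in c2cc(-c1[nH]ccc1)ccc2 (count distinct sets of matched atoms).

0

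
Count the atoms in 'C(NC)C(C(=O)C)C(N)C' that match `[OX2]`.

0

The query [OX2] means: aliphatic oxygen with two total connections — ether, hydroxyl, or ester single-bond O.
Check the 10 heavy atoms by environment: 6× C (X4) → no; 2× N (X3) → no; 1× C (X3) → no; 1× O (X1) → no.
No environment satisfies the query, so 0 matching atoms.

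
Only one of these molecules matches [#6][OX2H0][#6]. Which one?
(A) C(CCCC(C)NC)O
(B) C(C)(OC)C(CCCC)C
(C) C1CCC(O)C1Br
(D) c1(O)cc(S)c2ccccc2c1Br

B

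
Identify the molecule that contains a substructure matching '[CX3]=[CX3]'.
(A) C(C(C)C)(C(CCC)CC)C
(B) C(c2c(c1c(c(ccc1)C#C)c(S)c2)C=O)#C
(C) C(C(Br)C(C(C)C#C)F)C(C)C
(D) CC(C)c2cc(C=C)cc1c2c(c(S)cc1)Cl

D

[CX3]=[CX3] describes a non-aromatic C=C double bond between two sp2 carbons (an alkene).
(A) has an ethyl group (-CH2CH3) but its C-C bond is a single bond between CX4 carbons, not CX3=CX3.
(B) has an ethynyl group (-C#CH) but the C-C bond is a triple bond, not a double bond.
(C) has an ethynyl group (-C#CH) but the C-C bond is a triple bond, not a double bond.
(D) contains a vinyl group (-CH=CH2), which satisfies every atom and bond constraint.
So the answer is (D).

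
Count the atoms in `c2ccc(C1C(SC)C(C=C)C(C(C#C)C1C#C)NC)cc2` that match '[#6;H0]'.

The query [#6;H0] means: any carbon with no attached hydrogen.
Check the 22 heavy atoms by environment: 9× C (H1) → no; 1× C (H2) → no; 1× N (H1) → no; 2× C (H3) → no; 2× C (H0) → match; 1× S (H0) → no; 1× c (aromatic, H0) → match; 5× c (aromatic, H1) → no.
Summing the matching environments: 2 + 1 = 3 matching atoms.

3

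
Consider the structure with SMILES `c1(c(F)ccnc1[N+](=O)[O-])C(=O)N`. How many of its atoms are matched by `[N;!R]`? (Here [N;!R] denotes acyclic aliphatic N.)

Check the 13 heavy atoms by environment: 1× n (aromatic, in 6-ring) → no; 5× c (aromatic, in 6-ring) → no; 1× C (acyclic) → no; 2× O (acyclic) → no; 1× N (acyclic) → match; 1× N (charge +1, acyclic) → match; 1× O (charge -1, acyclic) → no; 1× F (acyclic) → no.
Summing the matching environments: 1 + 1 = 2 matching atoms.

2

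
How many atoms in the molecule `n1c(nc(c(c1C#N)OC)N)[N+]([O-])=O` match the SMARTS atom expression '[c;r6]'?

4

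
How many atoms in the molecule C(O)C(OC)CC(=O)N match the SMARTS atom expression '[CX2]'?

0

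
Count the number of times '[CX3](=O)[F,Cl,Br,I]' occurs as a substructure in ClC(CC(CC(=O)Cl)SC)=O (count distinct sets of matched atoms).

2

[CX3](=O)[F,Cl,Br,I] is the SMARTS for an acyl halide: a carbonyl carbon bonded to a halogen.
The molecule carries 2 separate instances of an acyl chloride (-C(=O)Cl) meeting every constraint; each maps to a distinct set of atoms, giving 2 matches.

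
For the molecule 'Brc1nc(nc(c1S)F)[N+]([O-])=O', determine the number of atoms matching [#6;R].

4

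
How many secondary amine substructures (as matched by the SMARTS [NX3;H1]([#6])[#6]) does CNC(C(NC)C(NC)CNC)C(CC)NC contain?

[NX3;H1]([#6])[#6] is the SMARTS for a secondary amine: a trivalent nitrogen with one H, bonded to two carbons.
The molecule carries 5 separate instances of an N-methylamino group (-NHCH3) meeting every constraint; each maps to a distinct set of atoms, giving 5 matches.

5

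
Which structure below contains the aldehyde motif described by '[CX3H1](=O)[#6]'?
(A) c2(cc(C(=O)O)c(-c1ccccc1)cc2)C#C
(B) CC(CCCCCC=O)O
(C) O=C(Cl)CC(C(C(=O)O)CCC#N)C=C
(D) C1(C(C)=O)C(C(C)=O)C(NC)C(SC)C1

B

[CX3H1](=O)[#6] describes an sp2 carbon with one H, double-bonded to O and single-bonded to carbon (an aldehyde).
(A) has a carboxylic acid group (-C(=O)OH) but the carbonyl carbon has H0 and is bonded to O, not H1.
(B) contains an aldehyde (-CHO), which satisfies every atom and bond constraint.
(C) has a carboxylic acid group (-C(=O)OH) but the carbonyl carbon has H0 and is bonded to O, not H1.
(D) has an acetyl/ketone group (-C(=O)CH3) but the carbonyl carbon has H0 (two carbon neighbours), not H1.
So the answer is (B).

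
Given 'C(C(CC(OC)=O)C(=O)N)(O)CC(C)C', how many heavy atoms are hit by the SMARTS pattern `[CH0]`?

2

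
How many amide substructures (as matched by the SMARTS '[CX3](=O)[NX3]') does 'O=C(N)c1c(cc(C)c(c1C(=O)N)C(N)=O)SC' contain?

[CX3](=O)[NX3] is the SMARTS for an amide: a carbonyl carbon bonded to a trivalent nitrogen.
The molecule carries 3 separate instances of a primary amide (-C(=O)NH2) meeting every constraint; each maps to a distinct set of atoms, giving 3 matches.

3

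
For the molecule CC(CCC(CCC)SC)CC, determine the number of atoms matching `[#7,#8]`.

0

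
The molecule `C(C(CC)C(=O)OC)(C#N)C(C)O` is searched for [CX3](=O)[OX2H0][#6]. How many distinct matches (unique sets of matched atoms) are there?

1

[CX3](=O)[OX2H0][#6] is the SMARTS for an ester: a carbonyl carbon bonded to an oxygen that is itself bonded to carbon (no H on that O).
Exactly one fragment in the molecule meets all constraints, giving 1 match.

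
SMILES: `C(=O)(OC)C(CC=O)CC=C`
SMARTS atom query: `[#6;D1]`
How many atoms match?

2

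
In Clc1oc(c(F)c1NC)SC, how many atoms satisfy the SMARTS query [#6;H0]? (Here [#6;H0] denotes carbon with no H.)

4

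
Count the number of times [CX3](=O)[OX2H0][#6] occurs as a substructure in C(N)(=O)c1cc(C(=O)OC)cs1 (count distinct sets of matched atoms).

[CX3](=O)[OX2H0][#6] is the SMARTS for an ester: a carbonyl carbon bonded to an oxygen that is itself bonded to carbon (no H on that O).
Exactly one fragment in the molecule meets all constraints, giving 1 match.

1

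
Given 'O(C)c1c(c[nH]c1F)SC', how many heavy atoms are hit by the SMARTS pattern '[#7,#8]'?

2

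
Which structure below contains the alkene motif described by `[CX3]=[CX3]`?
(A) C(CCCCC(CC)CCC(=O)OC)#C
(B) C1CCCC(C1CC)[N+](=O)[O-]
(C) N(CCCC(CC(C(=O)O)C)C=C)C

C

[CX3]=[CX3] describes a non-aromatic C=C double bond between two sp2 carbons (an alkene).
(A) has an ethyl group (-CH2CH3) but its C-C bond is a single bond between CX4 carbons, not CX3=CX3.
(B) has an ethyl group (-CH2CH3) but its C-C bond is a single bond between CX4 carbons, not CX3=CX3.
(C) contains a vinyl group (-CH=CH2), which satisfies every atom and bond constraint.
So the answer is (C).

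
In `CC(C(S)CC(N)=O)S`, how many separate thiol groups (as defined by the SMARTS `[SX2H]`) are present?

2

[SX2H] is the SMARTS for a thiol: an aliphatic sulfur with two connections, one being H.
The molecule carries 2 separate instances of a thiol (-SH) meeting every constraint; each maps to a distinct set of atoms, giving 2 matches.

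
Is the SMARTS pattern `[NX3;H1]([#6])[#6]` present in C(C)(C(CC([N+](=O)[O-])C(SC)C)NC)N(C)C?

The pattern [NX3;H1]([#6])[#6] describes a trivalent nitrogen with one H, bonded to two carbons — a secondary amine.
The molecule carries an N-methylamino group (-NHCH3), whose atoms satisfy every constraint of the query, so the pattern matches.

Yes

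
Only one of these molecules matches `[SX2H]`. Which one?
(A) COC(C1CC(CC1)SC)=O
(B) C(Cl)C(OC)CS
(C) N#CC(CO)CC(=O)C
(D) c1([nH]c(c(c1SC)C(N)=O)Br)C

B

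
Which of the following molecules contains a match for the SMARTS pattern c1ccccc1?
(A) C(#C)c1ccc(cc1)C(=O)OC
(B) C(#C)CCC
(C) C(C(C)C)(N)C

A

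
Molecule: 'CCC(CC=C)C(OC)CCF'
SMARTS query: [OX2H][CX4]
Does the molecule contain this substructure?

No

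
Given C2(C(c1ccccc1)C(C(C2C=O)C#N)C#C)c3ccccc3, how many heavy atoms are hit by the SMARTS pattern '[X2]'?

Check the 23 heavy atoms by environment: 5× C (X4) → no; 1× C (X3) → no; 1× O (X1) → no; 12× c (aromatic, X3) → no; 3× C (X2) → match; 1× N (X1) → no.
That gives 3 matching atoms.

3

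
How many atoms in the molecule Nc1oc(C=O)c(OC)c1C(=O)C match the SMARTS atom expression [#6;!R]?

The query [#6;!R] means: carbon not in any ring.
Check the 13 heavy atoms by environment: 1× o (aromatic, in 5-ring) → no; 4× c (aromatic, in 5-ring) → no; 3× O (acyclic) → no; 4× C (acyclic) → match; 1× N (acyclic) → no.
That gives 4 matching atoms.

4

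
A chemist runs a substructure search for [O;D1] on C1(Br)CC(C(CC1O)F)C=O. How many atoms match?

2

The query [O;D1] means: aliphatic oxygen bonded to exactly one heavy atom.
Check the 11 heavy atoms by environment: 4× C (D3) → no; 3× C (D2) → no; 2× O (D1) → match; 1× F (D1) → no; 1× Br (D1) → no.
That gives 2 matching atoms.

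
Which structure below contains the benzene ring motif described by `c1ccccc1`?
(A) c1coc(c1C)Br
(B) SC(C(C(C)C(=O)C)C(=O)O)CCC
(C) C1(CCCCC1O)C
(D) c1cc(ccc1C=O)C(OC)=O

c1ccccc1 describes six aromatic carbons in a ring (a benzene ring).
(A) has a methyl group (-CH3) but no six-membered all-carbon aromatic ring is present.
(B) has a methyl group (-CH3) but no six-membered all-carbon aromatic ring is present.
(C) has a methyl group (-CH3) but no six-membered all-carbon aromatic ring is present.
(D) contains the required atom environment, so the pattern matches.
So the answer is (D).

D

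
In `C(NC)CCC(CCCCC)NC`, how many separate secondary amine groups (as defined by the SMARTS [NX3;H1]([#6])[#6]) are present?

2

[NX3;H1]([#6])[#6] is the SMARTS for a secondary amine: a trivalent nitrogen with one H, bonded to two carbons.
The molecule carries 2 separate instances of an N-methylamino group (-NHCH3) meeting every constraint; each maps to a distinct set of atoms, giving 2 matches.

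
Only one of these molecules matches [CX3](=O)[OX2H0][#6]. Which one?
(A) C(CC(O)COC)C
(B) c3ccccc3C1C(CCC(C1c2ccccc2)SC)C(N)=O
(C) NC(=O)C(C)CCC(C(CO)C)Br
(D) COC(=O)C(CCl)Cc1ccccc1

[CX3](=O)[OX2H0][#6] describes a carbonyl carbon bonded to an oxygen that is itself bonded to carbon (no H on that O) (an ester).
(A) has a methoxy ether (-OCH3) but the ether oxygen is not adjacent to a C=O carbon.
(B) has a primary amide (-C(=O)NH2) but the carbonyl is bonded to N, not to an O-C linkage.
(C) has a primary amide (-C(=O)NH2) but the carbonyl is bonded to N, not to an O-C linkage.
(D) contains a methyl-ester group (-C(=O)OCH3), which satisfies every atom and bond constraint.
So the answer is (D).

D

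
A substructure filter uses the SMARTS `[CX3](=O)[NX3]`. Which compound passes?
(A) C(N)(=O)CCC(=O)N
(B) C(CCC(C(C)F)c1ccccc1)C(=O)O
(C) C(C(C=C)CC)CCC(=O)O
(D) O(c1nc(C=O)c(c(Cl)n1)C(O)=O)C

A

[CX3](=O)[NX3] describes a carbonyl carbon bonded to a trivalent nitrogen (an amide).
(A) contains a primary amide (-C(=O)NH2), which satisfies every atom and bond constraint.
(B) has a carboxylic acid group (-C(=O)OH) but the carbonyl is bonded to O, not to an NX3 nitrogen.
(C) has a carboxylic acid group (-C(=O)OH) but the carbonyl is bonded to O, not to an NX3 nitrogen.
(D) has a carboxylic acid group (-C(=O)OH) but the carbonyl is bonded to O, not to an NX3 nitrogen.
So the answer is (A).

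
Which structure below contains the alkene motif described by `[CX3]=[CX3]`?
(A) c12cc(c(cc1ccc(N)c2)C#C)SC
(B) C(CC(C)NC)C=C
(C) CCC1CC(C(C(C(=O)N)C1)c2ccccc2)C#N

[CX3]=[CX3] describes a non-aromatic C=C double bond between two sp2 carbons (an alkene).
(A) has an ethynyl group (-C#CH) but the C-C bond is a triple bond, not a double bond.
(B) contains a vinyl group (-CH=CH2), which satisfies every atom and bond constraint.
(C) has an ethyl group (-CH2CH3) but its C-C bond is a single bond between CX4 carbons, not CX3=CX3.
So the answer is (B).

B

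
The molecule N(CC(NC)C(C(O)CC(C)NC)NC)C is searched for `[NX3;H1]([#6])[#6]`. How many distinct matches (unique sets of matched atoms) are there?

4

[NX3;H1]([#6])[#6] is the SMARTS for a secondary amine: a trivalent nitrogen with one H, bonded to two carbons.
The molecule carries 4 separate instances of an N-methylamino group (-NHCH3) meeting every constraint; each maps to a distinct set of atoms, giving 4 matches.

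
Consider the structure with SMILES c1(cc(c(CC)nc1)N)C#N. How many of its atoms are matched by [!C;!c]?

The query [!C;!c] means: neither aliphatic nor aromatic carbon — same as [!#6].
Check the 11 heavy atoms by environment: 1× n (aromatic) → match; 5× c (aromatic) → no; 3× C → no; 2× N → match.
Summing the matching environments: 1 + 2 = 3 matching atoms.

3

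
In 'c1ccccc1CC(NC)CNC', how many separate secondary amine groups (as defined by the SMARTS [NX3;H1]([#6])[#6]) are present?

[NX3;H1]([#6])[#6] is the SMARTS for a secondary amine: a trivalent nitrogen with one H, bonded to two carbons.
The molecule carries 2 separate instances of an N-methylamino group (-NHCH3) meeting every constraint; each maps to a distinct set of atoms, giving 2 matches.

2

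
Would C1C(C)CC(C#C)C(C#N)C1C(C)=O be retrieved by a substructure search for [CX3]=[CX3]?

No

The pattern [CX3]=[CX3] describes a non-aromatic C=C double bond between two sp2 carbons — an alkene.
The closest candidate here is an ethynyl group (-C#CH), but the C-C bond is a triple bond, not a double bond. No other fragment satisfies the full query, so there is no match.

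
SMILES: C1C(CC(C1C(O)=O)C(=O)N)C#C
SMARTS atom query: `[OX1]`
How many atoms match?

2

The query [OX1] means: aliphatic oxygen with one total connection — typically a carbonyl =O or an oxide.
Check the 13 heavy atoms by environment: 5× C (X4) → no; 2× C (X3) → no; 2× O (X1) → match; 1× O (X2) → no; 2× C (X2) → no; 1× N (X3) → no.
That gives 2 matching atoms.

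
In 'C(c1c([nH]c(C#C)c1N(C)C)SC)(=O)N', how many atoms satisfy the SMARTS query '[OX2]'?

0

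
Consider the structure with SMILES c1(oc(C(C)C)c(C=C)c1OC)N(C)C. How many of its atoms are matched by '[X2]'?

Check the 15 heavy atoms by environment: 1× o (aromatic, X2) → match; 4× c (aromatic, X3) → no; 2× C (X3) → no; 1× N (X3) → no; 6× C (X4) → no; 1× O (X2) → match.
Summing the matching environments: 1 + 1 = 2 matching atoms.

2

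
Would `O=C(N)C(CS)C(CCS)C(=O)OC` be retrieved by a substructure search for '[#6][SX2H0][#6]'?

The pattern [#6][SX2H0][#6] describes an aliphatic sulfur bridging two carbons with no H on the sulfur — a thioether.
The closest candidate here is a thiol (-SH), but the sulfur has H1, not H0 bridging two carbons. No other fragment satisfies the full query, so there is no match.

No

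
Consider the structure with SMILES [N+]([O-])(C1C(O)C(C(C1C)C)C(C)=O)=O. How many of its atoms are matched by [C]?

Check the 14 heavy atoms by environment: 9× C → match; 3× O → no; 1× N (charge +1) → no; 1× O (charge -1) → no.
That gives 9 matching atoms.

9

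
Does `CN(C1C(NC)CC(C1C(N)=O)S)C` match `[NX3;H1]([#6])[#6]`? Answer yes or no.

Yes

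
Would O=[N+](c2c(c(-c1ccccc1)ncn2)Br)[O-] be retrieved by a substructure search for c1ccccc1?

Yes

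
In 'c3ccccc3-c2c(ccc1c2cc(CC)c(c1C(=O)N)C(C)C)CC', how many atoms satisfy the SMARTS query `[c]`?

The query [c] means: lowercase c matches aromatic carbon only.
Check the 26 heavy atoms by environment: 16× c (aromatic) → match; 8× C → no; 1× O → no; 1× N → no.
That gives 16 matching atoms.

16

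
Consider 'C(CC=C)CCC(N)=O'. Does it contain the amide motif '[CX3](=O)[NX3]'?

Yes

The pattern [CX3](=O)[NX3] describes a carbonyl carbon bonded to a trivalent nitrogen — an amide.
The molecule carries a primary amide (-C(=O)NH2), whose atoms satisfy every constraint of the query, so the pattern matches.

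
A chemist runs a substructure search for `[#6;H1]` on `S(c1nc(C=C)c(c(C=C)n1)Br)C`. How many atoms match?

2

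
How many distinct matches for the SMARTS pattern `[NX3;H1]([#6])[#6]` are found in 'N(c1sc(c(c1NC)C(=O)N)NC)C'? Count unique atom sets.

[NX3;H1]([#6])[#6] is the SMARTS for a secondary amine: a trivalent nitrogen with one H, bonded to two carbons.
The molecule carries 3 separate instances of an N-methylamino group (-NHCH3) meeting every constraint; each maps to a distinct set of atoms, giving 3 matches.

3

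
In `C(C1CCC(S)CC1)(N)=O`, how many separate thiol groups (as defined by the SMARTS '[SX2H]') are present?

1

[SX2H] is the SMARTS for a thiol: an aliphatic sulfur with two connections, one being H.
Exactly one fragment in the molecule meets all constraints, giving 1 match.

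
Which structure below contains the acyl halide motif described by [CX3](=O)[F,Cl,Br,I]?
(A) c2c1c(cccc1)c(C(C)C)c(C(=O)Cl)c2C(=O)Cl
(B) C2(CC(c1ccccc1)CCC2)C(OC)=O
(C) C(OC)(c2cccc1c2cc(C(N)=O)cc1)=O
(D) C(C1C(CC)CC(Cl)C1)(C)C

A

[CX3](=O)[F,Cl,Br,I] describes a carbonyl carbon bonded to a halogen (an acyl halide).
(A) contains an acyl chloride (-C(=O)Cl), which satisfies every atom and bond constraint.
(B) has a methyl-ester group (-C(=O)OCH3) but the carbonyl is bonded to -O-C, not to a halogen.
(C) has a methyl-ester group (-C(=O)OCH3) but the carbonyl is bonded to -O-C, not to a halogen.
(D) has a chloro substituent but the Cl is not on a carbonyl carbon.
So the answer is (A).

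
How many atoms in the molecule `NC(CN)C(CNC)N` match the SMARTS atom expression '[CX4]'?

5

The query [CX4] means: C with X4: aliphatic carbon with exactly 4 total connections (bonds + H).
Check the 9 heavy atoms by environment: 5× C (X4) → match; 4× N (X3) → no.
That gives 5 matching atoms.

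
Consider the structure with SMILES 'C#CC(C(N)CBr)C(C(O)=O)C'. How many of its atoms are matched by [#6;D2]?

2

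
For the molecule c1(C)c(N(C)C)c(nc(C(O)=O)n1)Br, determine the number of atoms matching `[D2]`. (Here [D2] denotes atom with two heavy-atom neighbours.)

2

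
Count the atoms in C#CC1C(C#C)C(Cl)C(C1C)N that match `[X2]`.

Check the 12 heavy atoms by environment: 6× C (X4) → no; 4× C (X2) → match; 1× N (X3) → no; 1× Cl (X1) → no.
That gives 4 matching atoms.

4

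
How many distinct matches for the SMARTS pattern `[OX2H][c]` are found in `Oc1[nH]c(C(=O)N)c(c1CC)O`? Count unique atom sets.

[OX2H][c] is the SMARTS for a phenol: a hydroxyl oxygen attached to an aromatic carbon.
The molecule carries 2 separate instances of a hydroxyl group (-OH) meeting every constraint; each maps to a distinct set of atoms, giving 2 matches.

2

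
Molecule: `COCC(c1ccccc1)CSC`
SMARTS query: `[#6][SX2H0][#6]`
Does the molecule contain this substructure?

Yes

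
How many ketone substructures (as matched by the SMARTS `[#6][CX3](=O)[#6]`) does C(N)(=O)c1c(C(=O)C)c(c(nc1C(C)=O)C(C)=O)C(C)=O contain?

4

[#6][CX3](=O)[#6] is the SMARTS for a ketone: a carbonyl carbon (no H) flanked by two carbons.
The molecule carries 4 separate instances of an acetyl/ketone group (-C(=O)CH3) meeting every constraint; each maps to a distinct set of atoms, giving 4 matches.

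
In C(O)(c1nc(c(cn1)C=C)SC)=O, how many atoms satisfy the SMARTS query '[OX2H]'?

Check the 13 heavy atoms by environment: 2× n (aromatic, H0, X2) → no; 3× c (aromatic, H0, X3) → no; 1× c (aromatic, H1, X3) → no; 1× C (H1, X3) → no; 1× C (H2, X3) → no; 1× S (H0, X2) → no; 1× C (H3, X4) → no; 1× C (H0, X3) → no; 1× O (H0, X1) → no; 1× O (H1, X2) → match.
That gives 1 matching atom.

1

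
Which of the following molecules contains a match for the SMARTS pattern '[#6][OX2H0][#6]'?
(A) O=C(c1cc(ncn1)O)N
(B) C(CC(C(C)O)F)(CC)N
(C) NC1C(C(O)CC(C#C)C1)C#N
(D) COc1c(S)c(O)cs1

D

[#6][OX2H0][#6] describes an aliphatic oxygen bridging two carbons with no H on the oxygen (an ether).
(A) has a hydroxyl group (-OH) but the oxygen has H1, not H0 bridging two carbons.
(B) has a hydroxyl group (-OH) but the oxygen has H1, not H0 bridging two carbons.
(C) has a hydroxyl group (-OH) but the oxygen has H1, not H0 bridging two carbons.
(D) contains a methoxy ether (-OCH3), which satisfies every atom and bond constraint.
So the answer is (D).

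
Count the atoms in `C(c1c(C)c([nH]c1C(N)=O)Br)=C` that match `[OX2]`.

0

The query [OX2] means: aliphatic oxygen with two total connections — ether, hydroxyl, or ester single-bond O.
Check the 12 heavy atoms by environment: 1× n (aromatic, X3) → no; 4× c (aromatic, X3) → no; 3× C (X3) → no; 1× O (X1) → no; 1× N (X3) → no; 1× C (X4) → no; 1× Br (X1) → no.
No environment satisfies the query, so 0 matching atoms.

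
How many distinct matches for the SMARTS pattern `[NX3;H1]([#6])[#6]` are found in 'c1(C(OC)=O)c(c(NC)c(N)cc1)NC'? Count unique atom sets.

2

[NX3;H1]([#6])[#6] is the SMARTS for a secondary amine: a trivalent nitrogen with one H, bonded to two carbons.
The molecule carries 2 separate instances of an N-methylamino group (-NHCH3) meeting every constraint; each maps to a distinct set of atoms, giving 2 matches.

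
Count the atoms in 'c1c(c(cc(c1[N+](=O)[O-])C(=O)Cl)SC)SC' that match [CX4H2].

0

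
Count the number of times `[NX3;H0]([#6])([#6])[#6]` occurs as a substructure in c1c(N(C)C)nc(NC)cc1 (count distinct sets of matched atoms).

1

[NX3;H0]([#6])([#6])[#6] is the SMARTS for a tertiary amine: a trivalent nitrogen with no H, bonded to three carbons.
Exactly one fragment in the molecule meets all constraints, giving 1 match.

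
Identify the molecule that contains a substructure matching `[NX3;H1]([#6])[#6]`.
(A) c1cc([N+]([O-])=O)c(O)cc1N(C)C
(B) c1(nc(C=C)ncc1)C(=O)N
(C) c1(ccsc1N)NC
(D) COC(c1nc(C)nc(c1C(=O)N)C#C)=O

[NX3;H1]([#6])[#6] describes a trivalent nitrogen with one H, bonded to two carbons (a secondary amine).
(A) has a dimethylamino group (-N(CH3)2) but the nitrogen has H0, not H1.
(B) has a primary amide (-C(=O)NH2) but the -C(=O)NH2 nitrogen has H2, not H1.
(C) contains an N-methylamino group (-NHCH3), which satisfies every atom and bond constraint.
(D) has a primary amide (-C(=O)NH2) but the -C(=O)NH2 nitrogen has H2, not H1.
So the answer is (C).

C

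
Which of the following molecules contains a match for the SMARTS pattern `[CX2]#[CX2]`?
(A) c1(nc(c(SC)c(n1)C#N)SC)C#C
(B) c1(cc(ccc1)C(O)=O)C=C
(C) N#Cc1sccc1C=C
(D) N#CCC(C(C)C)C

[CX2]#[CX2] describes a carbon-carbon triple bond (an alkyne).
(A) contains an ethynyl group (-C#CH), which satisfies every atom and bond constraint.
(B) has a vinyl group (-CH=CH2) but the C=C is a double bond; both carbons are CX3, not CX2.
(C) has a nitrile (-C#N) but the triple bond is C#N, not C#C.
(D) has a nitrile (-C#N) but the triple bond is C#N, not C#C.
So the answer is (A).

A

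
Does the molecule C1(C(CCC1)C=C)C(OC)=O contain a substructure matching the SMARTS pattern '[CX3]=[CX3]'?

The pattern [CX3]=[CX3] describes a non-aromatic C=C double bond between two sp2 carbons — an alkene.
The molecule carries a vinyl group (-CH=CH2), whose atoms satisfy every constraint of the query, so the pattern matches.

Yes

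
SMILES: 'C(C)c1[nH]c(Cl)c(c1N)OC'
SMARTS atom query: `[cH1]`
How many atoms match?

0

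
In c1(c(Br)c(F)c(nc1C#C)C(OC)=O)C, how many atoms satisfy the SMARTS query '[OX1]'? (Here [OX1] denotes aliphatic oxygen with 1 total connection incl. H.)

The query [OX1] means: aliphatic oxygen with one total connection — typically a carbonyl =O or an oxide.
Check the 15 heavy atoms by environment: 1× n (aromatic, X2) → no; 5× c (aromatic, X3) → no; 1× C (X3) → no; 1× O (X1) → match; 1× O (X2) → no; 2× C (X4) → no; 1× F (X1) → no; 2× C (X2) → no; 1× Br (X1) → no.
That gives 1 matching atom.

1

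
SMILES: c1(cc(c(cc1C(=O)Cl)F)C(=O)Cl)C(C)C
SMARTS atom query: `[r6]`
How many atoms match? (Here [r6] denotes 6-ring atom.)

6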